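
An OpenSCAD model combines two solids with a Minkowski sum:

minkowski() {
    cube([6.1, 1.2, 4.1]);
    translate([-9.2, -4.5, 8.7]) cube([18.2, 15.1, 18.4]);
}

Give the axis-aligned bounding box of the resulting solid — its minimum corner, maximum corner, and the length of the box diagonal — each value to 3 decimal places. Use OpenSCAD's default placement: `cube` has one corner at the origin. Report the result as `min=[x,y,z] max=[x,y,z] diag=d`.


min=[-9.200,-4.500,8.700] max=[15.100,11.800,31.200] diag=36.911

A = translate([-9.2, -4.5, 8.7]) cube([18.2, 15.1, 18.4]) → bbox [-9.2,-4.5,8.7] .. [9,10.6,27.1]
B = cube([6.1, 1.2, 4.1]) → bbox [0,0,0] .. [6.1,1.2,4.1]
lo = A.lo+B.lo = [-9.2+0, -4.5+0, 8.7+0] = [-9.200,-4.500,8.700]
hi = A.hi+B.hi = [9+6.1, 10.6+1.2, 27.1+4.1] = [15.100,11.800,31.200]
diag = √(24.3²+16.3²+22.5²) = √1362.43 = 36.911


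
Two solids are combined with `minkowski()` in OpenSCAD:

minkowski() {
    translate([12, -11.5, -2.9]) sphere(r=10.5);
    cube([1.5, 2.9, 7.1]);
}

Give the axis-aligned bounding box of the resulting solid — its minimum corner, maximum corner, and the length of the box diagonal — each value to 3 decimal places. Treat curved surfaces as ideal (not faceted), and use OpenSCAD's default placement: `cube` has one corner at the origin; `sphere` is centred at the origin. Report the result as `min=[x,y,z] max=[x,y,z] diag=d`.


A = translate([12, -11.5, -2.9]) sphere(r=10.5) → bbox [1.5,-22,-13.4] .. [22.5,-1,7.6]
B = cube([1.5, 2.9, 7.1]) → bbox [0,0,0] .. [1.5,2.9,7.1]
lo = A.lo+B.lo = [1.5+0, -22+0, -13.4+0] = [1.500,-22.000,-13.400]
hi = A.hi+B.hi = [22.5+1.5, -1+2.9, 7.6+7.1] = [24.000,1.900,14.700]
diag = √(22.5²+23.9²+28.1²) = √1867.07 = 43.210

min=[1.500,-22.000,-13.400] max=[24.000,1.900,14.700] diag=43.210


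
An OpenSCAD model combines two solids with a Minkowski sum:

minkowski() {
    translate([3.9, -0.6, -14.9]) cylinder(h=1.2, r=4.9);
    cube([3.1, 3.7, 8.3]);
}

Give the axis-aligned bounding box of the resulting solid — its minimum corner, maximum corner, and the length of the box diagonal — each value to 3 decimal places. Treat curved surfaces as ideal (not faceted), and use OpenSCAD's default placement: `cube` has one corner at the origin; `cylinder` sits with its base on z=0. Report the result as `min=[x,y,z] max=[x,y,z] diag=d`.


A = translate([3.9, -0.6, -14.9]) cylinder(h=1.2, r=4.9) → bbox [-1,-5.5,-14.9] .. [8.8,4.3,-13.7]
B = cube([3.1, 3.7, 8.3]) → bbox [0,0,0] .. [3.1,3.7,8.3]
lo = A.lo+B.lo = [-1+0, -5.5+0, -14.9+0] = [-1.000,-5.500,-14.900]
hi = A.hi+B.hi = [8.8+3.1, 4.3+3.7, -13.7+8.3] = [11.900,8.000,-5.400]
diag = √(12.9²+13.5²+9.5²) = √438.91 = 20.950

min=[-1.000,-5.500,-14.900] max=[11.900,8.000,-5.400] diag=20.950


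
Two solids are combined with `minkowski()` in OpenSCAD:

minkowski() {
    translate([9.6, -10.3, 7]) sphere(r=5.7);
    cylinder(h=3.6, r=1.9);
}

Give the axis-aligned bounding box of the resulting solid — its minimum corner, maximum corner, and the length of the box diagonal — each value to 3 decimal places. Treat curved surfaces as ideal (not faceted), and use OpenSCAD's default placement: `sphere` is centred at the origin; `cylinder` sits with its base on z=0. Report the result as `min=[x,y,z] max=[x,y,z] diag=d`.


A = translate([9.6, -10.3, 7]) sphere(r=5.7) → bbox [3.9,-16,1.3] .. [15.3,-4.6,12.7]
B = cylinder(h=3.6, r=1.9) → bbox [-1.9,-1.9,0] .. [1.9,1.9,3.6]
lo = A.lo+B.lo = [3.9-1.9, -16-1.9, 1.3+0] = [2.000,-17.900,1.300]
hi = A.hi+B.hi = [15.3+1.9, -4.6+1.9, 12.7+3.6] = [17.200,-2.700,16.300]
diag = √(15.2²+15.2²+15²) = √687.08 = 26.212

min=[2.000,-17.900,1.300] max=[17.200,-2.700,16.300] diag=26.212


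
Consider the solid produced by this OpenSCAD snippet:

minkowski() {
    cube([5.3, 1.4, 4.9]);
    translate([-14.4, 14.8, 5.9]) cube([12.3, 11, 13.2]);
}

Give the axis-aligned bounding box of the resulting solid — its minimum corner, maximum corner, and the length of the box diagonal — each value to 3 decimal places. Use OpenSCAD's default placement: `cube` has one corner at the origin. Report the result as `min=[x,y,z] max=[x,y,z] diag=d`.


A = translate([-14.4, 14.8, 5.9]) cube([12.3, 11, 13.2]) → bbox [-14.4,14.8,5.9] .. [-2.1,25.8,19.1]
B = cube([5.3, 1.4, 4.9]) → bbox [0,0,0] .. [5.3,1.4,4.9]
lo = A.lo+B.lo = [-14.4+0, 14.8+0, 5.9+0] = [-14.400,14.800,5.900]
hi = A.hi+B.hi = [-2.1+5.3, 25.8+1.4, 19.1+4.9] = [3.200,27.200,24.000]
diag = √(17.6²+12.4²+18.1²) = √791.13 = 28.127

min=[-14.400,14.800,5.900] max=[3.200,27.200,24.000] diag=28.127


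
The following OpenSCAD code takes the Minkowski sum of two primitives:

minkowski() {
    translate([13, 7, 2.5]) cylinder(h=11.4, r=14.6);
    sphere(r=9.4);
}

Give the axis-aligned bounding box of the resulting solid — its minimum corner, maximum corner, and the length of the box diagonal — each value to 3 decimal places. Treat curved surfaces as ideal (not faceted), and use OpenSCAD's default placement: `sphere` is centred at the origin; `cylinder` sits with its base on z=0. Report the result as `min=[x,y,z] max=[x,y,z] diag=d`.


A = translate([13, 7, 2.5]) cylinder(h=11.4, r=14.6) → bbox [-1.6,-7.6,2.5] .. [27.6,21.6,13.9]
B = sphere(r=9.4) → bbox [-9.4,-9.4,-9.4] .. [9.4,9.4,9.4]
lo = A.lo+B.lo = [-1.6-9.4, -7.6-9.4, 2.5-9.4] = [-11.000,-17.000,-6.900]
hi = A.hi+B.hi = [27.6+9.4, 21.6+9.4, 13.9+9.4] = [37.000,31.000,23.300]
diag = √(48²+48²+30.2²) = √5520.04 = 74.297

min=[-11.000,-17.000,-6.900] max=[37.000,31.000,23.300] diag=74.297


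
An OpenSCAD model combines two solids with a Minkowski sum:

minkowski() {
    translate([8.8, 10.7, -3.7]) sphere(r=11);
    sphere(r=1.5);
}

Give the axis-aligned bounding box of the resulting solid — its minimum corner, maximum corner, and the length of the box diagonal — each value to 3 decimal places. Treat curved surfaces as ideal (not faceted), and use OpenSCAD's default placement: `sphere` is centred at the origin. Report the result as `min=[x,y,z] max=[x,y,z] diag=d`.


min=[-3.700,-1.800,-16.200] max=[21.300,23.200,8.800] diag=43.301

A = translate([8.8, 10.7, -3.7]) sphere(r=11) → bbox [-2.2,-0.3,-14.7] .. [19.8,21.7,7.3]
B = sphere(r=1.5) → bbox [-1.5,-1.5,-1.5] .. [1.5,1.5,1.5]
lo = A.lo+B.lo = [-2.2-1.5, -0.3-1.5, -14.7-1.5] = [-3.700,-1.800,-16.200]
hi = A.hi+B.hi = [19.8+1.5, 21.7+1.5, 7.3+1.5] = [21.300,23.200,8.800]
diag = √(25²+25²+25²) = √1875 = 43.301


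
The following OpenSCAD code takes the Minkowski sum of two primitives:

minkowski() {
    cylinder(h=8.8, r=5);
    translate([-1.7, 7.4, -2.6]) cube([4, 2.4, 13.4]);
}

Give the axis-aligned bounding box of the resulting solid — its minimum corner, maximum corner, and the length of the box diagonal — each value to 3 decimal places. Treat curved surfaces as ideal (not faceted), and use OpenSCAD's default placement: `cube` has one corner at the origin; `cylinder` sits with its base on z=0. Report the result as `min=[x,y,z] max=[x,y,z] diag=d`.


A = translate([-1.7, 7.4, -2.6]) cube([4, 2.4, 13.4]) → bbox [-1.7,7.4,-2.6] .. [2.3,9.8,10.8]
B = cylinder(h=8.8, r=5) → bbox [-5,-5,0] .. [5,5,8.8]
lo = A.lo+B.lo = [-1.7-5, 7.4-5, -2.6+0] = [-6.700,2.400,-2.600]
hi = A.hi+B.hi = [2.3+5, 9.8+5, 10.8+8.8] = [7.300,14.800,19.600]
diag = √(14²+12.4²+22.2²) = √842.6 = 29.028

min=[-6.700,2.400,-2.600] max=[7.300,14.800,19.600] diag=29.028


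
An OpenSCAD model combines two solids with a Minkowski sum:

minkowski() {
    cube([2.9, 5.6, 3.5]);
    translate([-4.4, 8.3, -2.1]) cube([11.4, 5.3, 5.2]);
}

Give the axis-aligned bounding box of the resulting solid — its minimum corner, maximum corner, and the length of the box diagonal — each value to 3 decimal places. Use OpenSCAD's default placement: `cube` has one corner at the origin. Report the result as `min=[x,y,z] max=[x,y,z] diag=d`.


min=[-4.400,8.300,-2.100] max=[9.900,19.200,6.600] diag=19.975

A = translate([-4.4, 8.3, -2.1]) cube([11.4, 5.3, 5.2]) → bbox [-4.4,8.3,-2.1] .. [7,13.6,3.1]
B = cube([2.9, 5.6, 3.5]) → bbox [0,0,0] .. [2.9,5.6,3.5]
lo = A.lo+B.lo = [-4.4+0, 8.3+0, -2.1+0] = [-4.400,8.300,-2.100]
hi = A.hi+B.hi = [7+2.9, 13.6+5.6, 3.1+3.5] = [9.900,19.200,6.600]
diag = √(14.3²+10.9²+8.7²) = √398.99 = 19.975


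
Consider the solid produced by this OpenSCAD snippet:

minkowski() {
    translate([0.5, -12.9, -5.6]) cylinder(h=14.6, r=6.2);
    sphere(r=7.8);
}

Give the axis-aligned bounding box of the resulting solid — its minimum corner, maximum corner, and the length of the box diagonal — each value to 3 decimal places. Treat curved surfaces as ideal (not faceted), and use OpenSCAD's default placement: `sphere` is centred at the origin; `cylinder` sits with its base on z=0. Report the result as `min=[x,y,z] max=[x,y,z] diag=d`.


min=[-13.500,-26.900,-13.400] max=[14.500,1.100,16.800] diag=49.800

A = translate([0.5, -12.9, -5.6]) cylinder(h=14.6, r=6.2) → bbox [-5.7,-19.1,-5.6] .. [6.7,-6.7,9]
B = sphere(r=7.8) → bbox [-7.8,-7.8,-7.8] .. [7.8,7.8,7.8]
lo = A.lo+B.lo = [-5.7-7.8, -19.1-7.8, -5.6-7.8] = [-13.500,-26.900,-13.400]
hi = A.hi+B.hi = [6.7+7.8, -6.7+7.8, 9+7.8] = [14.500,1.100,16.800]
diag = √(28²+28²+30.2²) = √2480.04 = 49.800


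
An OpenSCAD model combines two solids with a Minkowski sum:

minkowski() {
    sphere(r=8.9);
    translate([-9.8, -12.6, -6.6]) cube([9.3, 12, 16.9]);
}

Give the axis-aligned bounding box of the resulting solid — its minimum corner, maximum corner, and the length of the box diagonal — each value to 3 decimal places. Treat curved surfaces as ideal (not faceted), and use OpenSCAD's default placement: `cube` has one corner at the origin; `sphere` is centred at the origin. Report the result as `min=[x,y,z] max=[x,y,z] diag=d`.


A = translate([-9.8, -12.6, -6.6]) cube([9.3, 12, 16.9]) → bbox [-9.8,-12.6,-6.6] .. [-0.5,-0.6,10.3]
B = sphere(r=8.9) → bbox [-8.9,-8.9,-8.9] .. [8.9,8.9,8.9]
lo = A.lo+B.lo = [-9.8-8.9, -12.6-8.9, -6.6-8.9] = [-18.700,-21.500,-15.500]
hi = A.hi+B.hi = [-0.5+8.9, -0.6+8.9, 10.3+8.9] = [8.400,8.300,19.200]
diag = √(27.1²+29.8²+34.7²) = √2826.54 = 53.165

min=[-18.700,-21.500,-15.500] max=[8.400,8.300,19.200] diag=53.165


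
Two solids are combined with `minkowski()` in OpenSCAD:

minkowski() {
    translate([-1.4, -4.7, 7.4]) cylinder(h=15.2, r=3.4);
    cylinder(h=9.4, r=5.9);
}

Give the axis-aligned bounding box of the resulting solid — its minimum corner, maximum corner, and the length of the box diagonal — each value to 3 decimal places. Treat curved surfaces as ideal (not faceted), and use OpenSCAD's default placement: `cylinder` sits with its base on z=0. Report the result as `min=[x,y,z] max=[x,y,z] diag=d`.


min=[-10.700,-14.000,7.400] max=[7.900,4.600,32.000] diag=36.015

A = translate([-1.4, -4.7, 7.4]) cylinder(h=15.2, r=3.4) → bbox [-4.8,-8.1,7.4] .. [2,-1.3,22.6]
B = cylinder(h=9.4, r=5.9) → bbox [-5.9,-5.9,0] .. [5.9,5.9,9.4]
lo = A.lo+B.lo = [-4.8-5.9, -8.1-5.9, 7.4+0] = [-10.700,-14.000,7.400]
hi = A.hi+B.hi = [2+5.9, -1.3+5.9, 22.6+9.4] = [7.900,4.600,32.000]
diag = √(18.6²+18.6²+24.6²) = √1297.08 = 36.015


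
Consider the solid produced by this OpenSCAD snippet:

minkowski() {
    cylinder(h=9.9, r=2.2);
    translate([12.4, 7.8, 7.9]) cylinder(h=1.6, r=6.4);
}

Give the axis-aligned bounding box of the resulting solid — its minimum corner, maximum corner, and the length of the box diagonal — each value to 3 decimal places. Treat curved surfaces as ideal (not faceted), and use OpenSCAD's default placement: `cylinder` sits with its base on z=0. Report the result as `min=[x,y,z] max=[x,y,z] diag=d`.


A = translate([12.4, 7.8, 7.9]) cylinder(h=1.6, r=6.4) → bbox [6,1.4,7.9] .. [18.8,14.2,9.5]
B = cylinder(h=9.9, r=2.2) → bbox [-2.2,-2.2,0] .. [2.2,2.2,9.9]
lo = A.lo+B.lo = [6-2.2, 1.4-2.2, 7.9+0] = [3.800,-0.800,7.900]
hi = A.hi+B.hi = [18.8+2.2, 14.2+2.2, 9.5+9.9] = [21.000,16.400,19.400]
diag = √(17.2²+17.2²+11.5²) = √723.93 = 26.906

min=[3.800,-0.800,7.900] max=[21.000,16.400,19.400] diag=26.906


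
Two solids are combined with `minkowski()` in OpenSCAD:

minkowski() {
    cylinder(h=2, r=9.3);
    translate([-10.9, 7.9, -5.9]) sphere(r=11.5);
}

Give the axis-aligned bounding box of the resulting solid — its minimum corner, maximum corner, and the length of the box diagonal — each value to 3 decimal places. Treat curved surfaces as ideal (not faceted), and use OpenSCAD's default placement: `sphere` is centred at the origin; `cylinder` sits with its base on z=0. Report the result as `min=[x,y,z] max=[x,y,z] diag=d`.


min=[-31.700,-12.900,-17.400] max=[9.900,28.700,7.600] diag=63.923

A = translate([-10.9, 7.9, -5.9]) sphere(r=11.5) → bbox [-22.4,-3.6,-17.4] .. [0.6,19.4,5.6]
B = cylinder(h=2, r=9.3) → bbox [-9.3,-9.3,0] .. [9.3,9.3,2]
lo = A.lo+B.lo = [-22.4-9.3, -3.6-9.3, -17.4+0] = [-31.700,-12.900,-17.400]
hi = A.hi+B.hi = [0.6+9.3, 19.4+9.3, 5.6+2] = [9.900,28.700,7.600]
diag = √(41.6²+41.6²+25²) = √4086.12 = 63.923


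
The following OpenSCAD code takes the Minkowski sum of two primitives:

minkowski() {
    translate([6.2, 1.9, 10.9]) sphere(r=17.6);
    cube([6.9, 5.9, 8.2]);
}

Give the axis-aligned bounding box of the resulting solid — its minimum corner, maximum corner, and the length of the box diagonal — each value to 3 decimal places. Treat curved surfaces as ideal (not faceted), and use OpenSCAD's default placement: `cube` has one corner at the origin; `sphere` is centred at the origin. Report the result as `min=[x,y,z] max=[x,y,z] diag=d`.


A = translate([6.2, 1.9, 10.9]) sphere(r=17.6) → bbox [-11.4,-15.7,-6.7] .. [23.8,19.5,28.5]
B = cube([6.9, 5.9, 8.2]) → bbox [0,0,0] .. [6.9,5.9,8.2]
lo = A.lo+B.lo = [-11.4+0, -15.7+0, -6.7+0] = [-11.400,-15.700,-6.700]
hi = A.hi+B.hi = [23.8+6.9, 19.5+5.9, 28.5+8.2] = [30.700,25.400,36.700]
diag = √(42.1²+41.1²+43.4²) = √5345.18 = 73.111

min=[-11.400,-15.700,-6.700] max=[30.700,25.400,36.700] diag=73.111


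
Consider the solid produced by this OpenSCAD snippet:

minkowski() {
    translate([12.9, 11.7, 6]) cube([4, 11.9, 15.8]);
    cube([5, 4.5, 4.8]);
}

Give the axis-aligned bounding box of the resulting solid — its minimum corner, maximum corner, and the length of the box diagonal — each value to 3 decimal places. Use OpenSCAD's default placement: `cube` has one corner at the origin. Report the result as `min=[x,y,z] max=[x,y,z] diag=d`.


min=[12.900,11.700,6.000] max=[21.900,28.100,26.600] diag=27.827

A = translate([12.9, 11.7, 6]) cube([4, 11.9, 15.8]) → bbox [12.9,11.7,6] .. [16.9,23.6,21.8]
B = cube([5, 4.5, 4.8]) → bbox [0,0,0] .. [5,4.5,4.8]
lo = A.lo+B.lo = [12.9+0, 11.7+0, 6+0] = [12.900,11.700,6.000]
hi = A.hi+B.hi = [16.9+5, 23.6+4.5, 21.8+4.8] = [21.900,28.100,26.600]
diag = √(9²+16.4²+20.6²) = √774.32 = 27.827


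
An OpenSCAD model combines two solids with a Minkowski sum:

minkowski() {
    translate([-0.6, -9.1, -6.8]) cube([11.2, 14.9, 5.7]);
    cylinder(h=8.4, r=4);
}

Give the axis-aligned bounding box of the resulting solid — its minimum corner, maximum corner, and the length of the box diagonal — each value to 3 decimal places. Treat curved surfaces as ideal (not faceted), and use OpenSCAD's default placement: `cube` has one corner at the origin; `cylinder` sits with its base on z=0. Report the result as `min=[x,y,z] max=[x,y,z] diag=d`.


A = translate([-0.6, -9.1, -6.8]) cube([11.2, 14.9, 5.7]) → bbox [-0.6,-9.1,-6.8] .. [10.6,5.8,-1.1]
B = cylinder(h=8.4, r=4) → bbox [-4,-4,0] .. [4,4,8.4]
lo = A.lo+B.lo = [-0.6-4, -9.1-4, -6.8+0] = [-4.600,-13.100,-6.800]
hi = A.hi+B.hi = [10.6+4, 5.8+4, -1.1+8.4] = [14.600,9.800,7.300]
diag = √(19.2²+22.9²+14.1²) = √1091.86 = 33.043

min=[-4.600,-13.100,-6.800] max=[14.600,9.800,7.300] diag=33.043


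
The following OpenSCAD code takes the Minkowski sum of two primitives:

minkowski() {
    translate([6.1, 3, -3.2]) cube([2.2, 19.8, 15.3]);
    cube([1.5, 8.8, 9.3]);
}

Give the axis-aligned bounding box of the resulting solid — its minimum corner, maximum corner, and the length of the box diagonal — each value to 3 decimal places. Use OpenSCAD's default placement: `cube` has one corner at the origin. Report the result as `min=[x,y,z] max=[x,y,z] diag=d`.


min=[6.100,3.000,-3.200] max=[9.800,31.600,21.400] diag=37.905

A = translate([6.1, 3, -3.2]) cube([2.2, 19.8, 15.3]) → bbox [6.1,3,-3.2] .. [8.3,22.8,12.1]
B = cube([1.5, 8.8, 9.3]) → bbox [0,0,0] .. [1.5,8.8,9.3]
lo = A.lo+B.lo = [6.1+0, 3+0, -3.2+0] = [6.100,3.000,-3.200]
hi = A.hi+B.hi = [8.3+1.5, 22.8+8.8, 12.1+9.3] = [9.800,31.600,21.400]
diag = √(3.7²+28.6²+24.6²) = √1436.81 = 37.905


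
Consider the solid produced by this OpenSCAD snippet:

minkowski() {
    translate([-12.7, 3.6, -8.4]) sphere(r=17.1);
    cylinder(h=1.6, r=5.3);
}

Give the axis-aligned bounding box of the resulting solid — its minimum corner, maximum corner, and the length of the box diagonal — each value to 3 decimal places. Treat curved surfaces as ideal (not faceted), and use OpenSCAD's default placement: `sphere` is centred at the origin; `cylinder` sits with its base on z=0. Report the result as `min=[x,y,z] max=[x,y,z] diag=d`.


A = translate([-12.7, 3.6, -8.4]) sphere(r=17.1) → bbox [-29.8,-13.5,-25.5] .. [4.4,20.7,8.7]
B = cylinder(h=1.6, r=5.3) → bbox [-5.3,-5.3,0] .. [5.3,5.3,1.6]
lo = A.lo+B.lo = [-29.8-5.3, -13.5-5.3, -25.5+0] = [-35.100,-18.800,-25.500]
hi = A.hi+B.hi = [4.4+5.3, 20.7+5.3, 8.7+1.6] = [9.700,26.000,10.300]
diag = √(44.8²+44.8²+35.8²) = √5295.72 = 72.772

min=[-35.100,-18.800,-25.500] max=[9.700,26.000,10.300] diag=72.772


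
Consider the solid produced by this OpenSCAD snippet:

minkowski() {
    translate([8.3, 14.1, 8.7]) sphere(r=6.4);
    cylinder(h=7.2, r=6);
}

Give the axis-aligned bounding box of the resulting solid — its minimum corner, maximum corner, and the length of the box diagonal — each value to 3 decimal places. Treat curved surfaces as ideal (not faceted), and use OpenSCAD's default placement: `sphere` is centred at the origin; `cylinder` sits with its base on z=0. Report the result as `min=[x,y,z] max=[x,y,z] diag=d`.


min=[-4.100,1.700,2.300] max=[20.700,26.500,22.300] diag=40.374

A = translate([8.3, 14.1, 8.7]) sphere(r=6.4) → bbox [1.9,7.7,2.3] .. [14.7,20.5,15.1]
B = cylinder(h=7.2, r=6) → bbox [-6,-6,0] .. [6,6,7.2]
lo = A.lo+B.lo = [1.9-6, 7.7-6, 2.3+0] = [-4.100,1.700,2.300]
hi = A.hi+B.hi = [14.7+6, 20.5+6, 15.1+7.2] = [20.700,26.500,22.300]
diag = √(24.8²+24.8²+20²) = √1630.08 = 40.374


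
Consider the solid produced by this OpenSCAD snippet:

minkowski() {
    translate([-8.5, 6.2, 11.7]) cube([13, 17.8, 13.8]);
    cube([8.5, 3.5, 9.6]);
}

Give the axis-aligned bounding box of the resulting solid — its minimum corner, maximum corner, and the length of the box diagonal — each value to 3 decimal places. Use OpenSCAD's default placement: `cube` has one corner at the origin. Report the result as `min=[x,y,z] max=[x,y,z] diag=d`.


min=[-8.500,6.200,11.700] max=[13.000,27.500,35.100] diag=38.256

A = translate([-8.5, 6.2, 11.7]) cube([13, 17.8, 13.8]) → bbox [-8.5,6.2,11.7] .. [4.5,24,25.5]
B = cube([8.5, 3.5, 9.6]) → bbox [0,0,0] .. [8.5,3.5,9.6]
lo = A.lo+B.lo = [-8.5+0, 6.2+0, 11.7+0] = [-8.500,6.200,11.700]
hi = A.hi+B.hi = [4.5+8.5, 24+3.5, 25.5+9.6] = [13.000,27.500,35.100]
diag = √(21.5²+21.3²+23.4²) = √1463.5 = 38.256


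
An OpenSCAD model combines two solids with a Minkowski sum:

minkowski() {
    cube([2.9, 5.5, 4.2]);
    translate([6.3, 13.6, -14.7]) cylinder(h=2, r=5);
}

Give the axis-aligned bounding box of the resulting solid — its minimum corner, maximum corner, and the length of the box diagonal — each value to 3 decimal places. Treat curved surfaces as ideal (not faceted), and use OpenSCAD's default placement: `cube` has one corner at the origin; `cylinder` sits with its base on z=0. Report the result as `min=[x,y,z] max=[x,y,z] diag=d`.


A = translate([6.3, 13.6, -14.7]) cylinder(h=2, r=5) → bbox [1.3,8.6,-14.7] .. [11.3,18.6,-12.7]
B = cube([2.9, 5.5, 4.2]) → bbox [0,0,0] .. [2.9,5.5,4.2]
lo = A.lo+B.lo = [1.3+0, 8.6+0, -14.7+0] = [1.300,8.600,-14.700]
hi = A.hi+B.hi = [11.3+2.9, 18.6+5.5, -12.7+4.2] = [14.200,24.100,-8.500]
diag = √(12.9²+15.5²+6.2²) = √445.1 = 21.097

min=[1.300,8.600,-14.700] max=[14.200,24.100,-8.500] diag=21.097


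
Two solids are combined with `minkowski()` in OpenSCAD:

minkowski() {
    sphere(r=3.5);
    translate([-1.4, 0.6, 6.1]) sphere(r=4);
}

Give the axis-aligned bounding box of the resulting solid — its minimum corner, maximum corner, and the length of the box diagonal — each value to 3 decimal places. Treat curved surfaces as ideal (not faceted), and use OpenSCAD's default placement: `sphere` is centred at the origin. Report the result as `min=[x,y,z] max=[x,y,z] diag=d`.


min=[-8.900,-6.900,-1.400] max=[6.100,8.100,13.600] diag=25.981

A = translate([-1.4, 0.6, 6.1]) sphere(r=4) → bbox [-5.4,-3.4,2.1] .. [2.6,4.6,10.1]
B = sphere(r=3.5) → bbox [-3.5,-3.5,-3.5] .. [3.5,3.5,3.5]
lo = A.lo+B.lo = [-5.4-3.5, -3.4-3.5, 2.1-3.5] = [-8.900,-6.900,-1.400]
hi = A.hi+B.hi = [2.6+3.5, 4.6+3.5, 10.1+3.5] = [6.100,8.100,13.600]
diag = √(15²+15²+15²) = √675 = 25.981


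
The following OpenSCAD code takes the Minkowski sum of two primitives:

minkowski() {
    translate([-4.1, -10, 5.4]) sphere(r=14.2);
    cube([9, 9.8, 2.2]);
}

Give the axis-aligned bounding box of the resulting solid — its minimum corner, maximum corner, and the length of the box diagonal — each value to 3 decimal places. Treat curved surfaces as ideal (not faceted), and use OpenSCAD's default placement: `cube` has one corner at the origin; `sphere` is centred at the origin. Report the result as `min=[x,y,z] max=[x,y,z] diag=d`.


A = translate([-4.1, -10, 5.4]) sphere(r=14.2) → bbox [-18.3,-24.2,-8.8] .. [10.1,4.2,19.6]
B = cube([9, 9.8, 2.2]) → bbox [0,0,0] .. [9,9.8,2.2]
lo = A.lo+B.lo = [-18.3+0, -24.2+0, -8.8+0] = [-18.300,-24.200,-8.800]
hi = A.hi+B.hi = [10.1+9, 4.2+9.8, 19.6+2.2] = [19.100,14.000,21.800]
diag = √(37.4²+38.2²+30.6²) = √3794.36 = 61.598

min=[-18.300,-24.200,-8.800] max=[19.100,14.000,21.800] diag=61.598


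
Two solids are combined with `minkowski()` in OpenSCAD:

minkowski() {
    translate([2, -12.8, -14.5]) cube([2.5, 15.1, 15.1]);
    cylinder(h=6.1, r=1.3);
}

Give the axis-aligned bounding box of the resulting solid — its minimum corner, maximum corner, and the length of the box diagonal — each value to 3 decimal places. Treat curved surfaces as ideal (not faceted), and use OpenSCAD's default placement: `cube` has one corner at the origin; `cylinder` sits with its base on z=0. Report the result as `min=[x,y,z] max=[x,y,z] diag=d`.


A = translate([2, -12.8, -14.5]) cube([2.5, 15.1, 15.1]) → bbox [2,-12.8,-14.5] .. [4.5,2.3,0.6]
B = cylinder(h=6.1, r=1.3) → bbox [-1.3,-1.3,0] .. [1.3,1.3,6.1]
lo = A.lo+B.lo = [2-1.3, -12.8-1.3, -14.5+0] = [0.700,-14.100,-14.500]
hi = A.hi+B.hi = [4.5+1.3, 2.3+1.3, 0.6+6.1] = [5.800,3.600,6.700]
diag = √(5.1²+17.7²+21.2²) = √788.74 = 28.085

min=[0.700,-14.100,-14.500] max=[5.800,3.600,6.700] diag=28.085


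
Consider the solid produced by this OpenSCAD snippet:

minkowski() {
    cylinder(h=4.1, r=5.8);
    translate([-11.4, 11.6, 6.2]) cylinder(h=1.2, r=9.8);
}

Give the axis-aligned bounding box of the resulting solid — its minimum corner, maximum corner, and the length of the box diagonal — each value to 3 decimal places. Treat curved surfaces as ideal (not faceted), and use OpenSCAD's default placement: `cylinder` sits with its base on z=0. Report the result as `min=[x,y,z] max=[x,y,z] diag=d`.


min=[-27.000,-4.000,6.200] max=[4.200,27.200,11.500] diag=44.441

A = translate([-11.4, 11.6, 6.2]) cylinder(h=1.2, r=9.8) → bbox [-21.2,1.8,6.2] .. [-1.6,21.4,7.4]
B = cylinder(h=4.1, r=5.8) → bbox [-5.8,-5.8,0] .. [5.8,5.8,4.1]
lo = A.lo+B.lo = [-21.2-5.8, 1.8-5.8, 6.2+0] = [-27.000,-4.000,6.200]
hi = A.hi+B.hi = [-1.6+5.8, 21.4+5.8, 7.4+4.1] = [4.200,27.200,11.500]
diag = √(31.2²+31.2²+5.3²) = √1974.97 = 44.441


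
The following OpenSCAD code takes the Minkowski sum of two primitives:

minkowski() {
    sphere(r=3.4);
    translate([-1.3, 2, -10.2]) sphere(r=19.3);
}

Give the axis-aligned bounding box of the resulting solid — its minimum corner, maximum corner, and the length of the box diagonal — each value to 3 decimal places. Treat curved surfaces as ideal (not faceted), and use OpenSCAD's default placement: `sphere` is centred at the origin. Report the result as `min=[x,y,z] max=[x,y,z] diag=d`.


A = translate([-1.3, 2, -10.2]) sphere(r=19.3) → bbox [-20.6,-17.3,-29.5] .. [18,21.3,9.1]
B = sphere(r=3.4) → bbox [-3.4,-3.4,-3.4] .. [3.4,3.4,3.4]
lo = A.lo+B.lo = [-20.6-3.4, -17.3-3.4, -29.5-3.4] = [-24.000,-20.700,-32.900]
hi = A.hi+B.hi = [18+3.4, 21.3+3.4, 9.1+3.4] = [21.400,24.700,12.500]
diag = √(45.4²+45.4²+45.4²) = √6183.48 = 78.635

min=[-24.000,-20.700,-32.900] max=[21.400,24.700,12.500] diag=78.635


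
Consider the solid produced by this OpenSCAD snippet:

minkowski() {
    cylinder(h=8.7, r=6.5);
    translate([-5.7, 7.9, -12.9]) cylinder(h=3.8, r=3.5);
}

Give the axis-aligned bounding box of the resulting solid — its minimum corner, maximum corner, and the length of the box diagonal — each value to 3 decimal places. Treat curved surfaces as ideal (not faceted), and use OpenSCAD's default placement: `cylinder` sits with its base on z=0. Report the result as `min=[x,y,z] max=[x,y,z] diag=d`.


A = translate([-5.7, 7.9, -12.9]) cylinder(h=3.8, r=3.5) → bbox [-9.2,4.4,-12.9] .. [-2.2,11.4,-9.1]
B = cylinder(h=8.7, r=6.5) → bbox [-6.5,-6.5,0] .. [6.5,6.5,8.7]
lo = A.lo+B.lo = [-9.2-6.5, 4.4-6.5, -12.9+0] = [-15.700,-2.100,-12.900]
hi = A.hi+B.hi = [-2.2+6.5, 11.4+6.5, -9.1+8.7] = [4.300,17.900,-0.400]
diag = √(20²+20²+12.5²) = √956.25 = 30.923

min=[-15.700,-2.100,-12.900] max=[4.300,17.900,-0.400] diag=30.923


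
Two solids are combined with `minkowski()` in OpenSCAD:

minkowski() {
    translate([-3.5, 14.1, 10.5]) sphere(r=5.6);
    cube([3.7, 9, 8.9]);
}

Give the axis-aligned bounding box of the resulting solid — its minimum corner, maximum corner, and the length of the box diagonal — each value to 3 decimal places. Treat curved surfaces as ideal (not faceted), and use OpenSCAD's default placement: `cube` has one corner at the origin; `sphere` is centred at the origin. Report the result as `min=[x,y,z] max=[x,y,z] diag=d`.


A = translate([-3.5, 14.1, 10.5]) sphere(r=5.6) → bbox [-9.1,8.5,4.9] .. [2.1,19.7,16.1]
B = cube([3.7, 9, 8.9]) → bbox [0,0,0] .. [3.7,9,8.9]
lo = A.lo+B.lo = [-9.1+0, 8.5+0, 4.9+0] = [-9.100,8.500,4.900]
hi = A.hi+B.hi = [2.1+3.7, 19.7+9, 16.1+8.9] = [5.800,28.700,25.000]
diag = √(14.9²+20.2²+20.1²) = √1034.06 = 32.157

min=[-9.100,8.500,4.900] max=[5.800,28.700,25.000] diag=32.157


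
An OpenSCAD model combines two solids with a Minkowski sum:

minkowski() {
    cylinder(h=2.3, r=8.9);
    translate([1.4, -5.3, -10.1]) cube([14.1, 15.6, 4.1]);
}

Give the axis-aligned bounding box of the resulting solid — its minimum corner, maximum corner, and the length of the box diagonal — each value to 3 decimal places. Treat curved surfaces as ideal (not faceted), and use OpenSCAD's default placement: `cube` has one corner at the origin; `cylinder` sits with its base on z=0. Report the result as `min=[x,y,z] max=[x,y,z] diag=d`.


min=[-7.500,-14.200,-10.100] max=[24.400,19.200,-3.700] diag=46.628

A = translate([1.4, -5.3, -10.1]) cube([14.1, 15.6, 4.1]) → bbox [1.4,-5.3,-10.1] .. [15.5,10.3,-6]
B = cylinder(h=2.3, r=8.9) → bbox [-8.9,-8.9,0] .. [8.9,8.9,2.3]
lo = A.lo+B.lo = [1.4-8.9, -5.3-8.9, -10.1+0] = [-7.500,-14.200,-10.100]
hi = A.hi+B.hi = [15.5+8.9, 10.3+8.9, -6+2.3] = [24.400,19.200,-3.700]
diag = √(31.9²+33.4²+6.4²) = √2174.13 = 46.628


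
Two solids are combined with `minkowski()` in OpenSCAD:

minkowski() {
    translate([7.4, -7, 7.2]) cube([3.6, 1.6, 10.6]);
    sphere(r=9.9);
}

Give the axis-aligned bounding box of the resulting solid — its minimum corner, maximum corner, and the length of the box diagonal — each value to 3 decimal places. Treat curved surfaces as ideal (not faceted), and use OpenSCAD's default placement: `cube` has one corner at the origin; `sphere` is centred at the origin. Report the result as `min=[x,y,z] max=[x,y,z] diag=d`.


A = translate([7.4, -7, 7.2]) cube([3.6, 1.6, 10.6]) → bbox [7.4,-7,7.2] .. [11,-5.4,17.8]
B = sphere(r=9.9) → bbox [-9.9,-9.9,-9.9] .. [9.9,9.9,9.9]
lo = A.lo+B.lo = [7.4-9.9, -7-9.9, 7.2-9.9] = [-2.500,-16.900,-2.700]
hi = A.hi+B.hi = [11+9.9, -5.4+9.9, 17.8+9.9] = [20.900,4.500,27.700]
diag = √(23.4²+21.4²+30.4²) = √1929.68 = 43.928

min=[-2.500,-16.900,-2.700] max=[20.900,4.500,27.700] diag=43.928


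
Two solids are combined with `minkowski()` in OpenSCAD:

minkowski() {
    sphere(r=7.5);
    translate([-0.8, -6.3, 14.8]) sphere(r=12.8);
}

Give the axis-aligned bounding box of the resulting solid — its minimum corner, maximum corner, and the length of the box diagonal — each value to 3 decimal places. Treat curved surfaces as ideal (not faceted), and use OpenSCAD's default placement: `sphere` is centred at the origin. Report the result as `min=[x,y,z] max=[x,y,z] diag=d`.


min=[-21.100,-26.600,-5.500] max=[19.500,14.000,35.100] diag=70.321

A = translate([-0.8, -6.3, 14.8]) sphere(r=12.8) → bbox [-13.6,-19.1,2] .. [12,6.5,27.6]
B = sphere(r=7.5) → bbox [-7.5,-7.5,-7.5] .. [7.5,7.5,7.5]
lo = A.lo+B.lo = [-13.6-7.5, -19.1-7.5, 2-7.5] = [-21.100,-26.600,-5.500]
hi = A.hi+B.hi = [12+7.5, 6.5+7.5, 27.6+7.5] = [19.500,14.000,35.100]
diag = √(40.6²+40.6²+40.6²) = √4945.08 = 70.321


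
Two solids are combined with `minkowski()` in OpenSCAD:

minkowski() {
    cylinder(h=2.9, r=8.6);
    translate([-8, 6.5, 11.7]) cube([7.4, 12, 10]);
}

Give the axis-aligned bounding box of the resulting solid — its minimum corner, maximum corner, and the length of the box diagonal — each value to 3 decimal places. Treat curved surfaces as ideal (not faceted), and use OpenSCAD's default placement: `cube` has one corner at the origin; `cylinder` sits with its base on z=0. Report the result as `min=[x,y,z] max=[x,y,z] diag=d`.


A = translate([-8, 6.5, 11.7]) cube([7.4, 12, 10]) → bbox [-8,6.5,11.7] .. [-0.6,18.5,21.7]
B = cylinder(h=2.9, r=8.6) → bbox [-8.6,-8.6,0] .. [8.6,8.6,2.9]
lo = A.lo+B.lo = [-8-8.6, 6.5-8.6, 11.7+0] = [-16.600,-2.100,11.700]
hi = A.hi+B.hi = [-0.6+8.6, 18.5+8.6, 21.7+2.9] = [8.000,27.100,24.600]
diag = √(24.6²+29.2²+12.9²) = √1624.21 = 40.301

min=[-16.600,-2.100,11.700] max=[8.000,27.100,24.600] diag=40.301


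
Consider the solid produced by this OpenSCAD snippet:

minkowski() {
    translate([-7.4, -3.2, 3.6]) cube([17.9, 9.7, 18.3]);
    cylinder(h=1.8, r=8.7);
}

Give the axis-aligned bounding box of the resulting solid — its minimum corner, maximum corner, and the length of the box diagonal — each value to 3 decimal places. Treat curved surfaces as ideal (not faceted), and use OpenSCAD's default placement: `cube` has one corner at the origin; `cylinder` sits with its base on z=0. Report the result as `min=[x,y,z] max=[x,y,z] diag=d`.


A = translate([-7.4, -3.2, 3.6]) cube([17.9, 9.7, 18.3]) → bbox [-7.4,-3.2,3.6] .. [10.5,6.5,21.9]
B = cylinder(h=1.8, r=8.7) → bbox [-8.7,-8.7,0] .. [8.7,8.7,1.8]
lo = A.lo+B.lo = [-7.4-8.7, -3.2-8.7, 3.6+0] = [-16.100,-11.900,3.600]
hi = A.hi+B.hi = [10.5+8.7, 6.5+8.7, 21.9+1.8] = [19.200,15.200,23.700]
diag = √(35.3²+27.1²+20.1²) = √2384.51 = 48.831

min=[-16.100,-11.900,3.600] max=[19.200,15.200,23.700] diag=48.831


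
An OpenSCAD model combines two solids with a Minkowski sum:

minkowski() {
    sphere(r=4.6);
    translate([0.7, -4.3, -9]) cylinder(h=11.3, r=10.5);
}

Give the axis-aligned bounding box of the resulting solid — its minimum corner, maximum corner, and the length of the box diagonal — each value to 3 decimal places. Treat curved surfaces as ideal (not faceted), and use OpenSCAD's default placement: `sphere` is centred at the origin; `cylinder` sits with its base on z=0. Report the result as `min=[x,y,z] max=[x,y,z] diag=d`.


min=[-14.400,-19.400,-13.600] max=[15.800,10.800,6.900] diag=47.374

A = translate([0.7, -4.3, -9]) cylinder(h=11.3, r=10.5) → bbox [-9.8,-14.8,-9] .. [11.2,6.2,2.3]
B = sphere(r=4.6) → bbox [-4.6,-4.6,-4.6] .. [4.6,4.6,4.6]
lo = A.lo+B.lo = [-9.8-4.6, -14.8-4.6, -9-4.6] = [-14.400,-19.400,-13.600]
hi = A.hi+B.hi = [11.2+4.6, 6.2+4.6, 2.3+4.6] = [15.800,10.800,6.900]
diag = √(30.2²+30.2²+20.5²) = √2244.33 = 47.374


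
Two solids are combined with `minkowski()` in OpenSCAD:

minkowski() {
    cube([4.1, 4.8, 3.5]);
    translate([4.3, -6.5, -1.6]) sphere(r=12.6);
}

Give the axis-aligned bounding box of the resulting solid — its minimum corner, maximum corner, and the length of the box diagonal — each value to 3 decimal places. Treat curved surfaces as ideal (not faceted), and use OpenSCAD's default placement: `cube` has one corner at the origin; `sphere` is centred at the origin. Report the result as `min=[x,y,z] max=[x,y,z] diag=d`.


A = translate([4.3, -6.5, -1.6]) sphere(r=12.6) → bbox [-8.3,-19.1,-14.2] .. [16.9,6.1,11]
B = cube([4.1, 4.8, 3.5]) → bbox [0,0,0] .. [4.1,4.8,3.5]
lo = A.lo+B.lo = [-8.3+0, -19.1+0, -14.2+0] = [-8.300,-19.100,-14.200]
hi = A.hi+B.hi = [16.9+4.1, 6.1+4.8, 11+3.5] = [21.000,10.900,14.500]
diag = √(29.3²+30²+28.7²) = √2582.18 = 50.815

min=[-8.300,-19.100,-14.200] max=[21.000,10.900,14.500] diag=50.815


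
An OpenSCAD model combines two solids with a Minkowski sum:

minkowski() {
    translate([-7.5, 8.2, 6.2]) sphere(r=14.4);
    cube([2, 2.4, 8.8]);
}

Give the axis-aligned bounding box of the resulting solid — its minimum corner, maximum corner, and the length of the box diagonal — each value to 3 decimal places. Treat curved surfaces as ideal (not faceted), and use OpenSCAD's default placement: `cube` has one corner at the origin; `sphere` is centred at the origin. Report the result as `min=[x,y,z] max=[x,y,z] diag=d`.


min=[-21.900,-6.200,-8.200] max=[8.900,25.000,29.400] diag=57.757

A = translate([-7.5, 8.2, 6.2]) sphere(r=14.4) → bbox [-21.9,-6.2,-8.2] .. [6.9,22.6,20.6]
B = cube([2, 2.4, 8.8]) → bbox [0,0,0] .. [2,2.4,8.8]
lo = A.lo+B.lo = [-21.9+0, -6.2+0, -8.2+0] = [-21.900,-6.200,-8.200]
hi = A.hi+B.hi = [6.9+2, 22.6+2.4, 20.6+8.8] = [8.900,25.000,29.400]
diag = √(30.8²+31.2²+37.6²) = √3335.84 = 57.757


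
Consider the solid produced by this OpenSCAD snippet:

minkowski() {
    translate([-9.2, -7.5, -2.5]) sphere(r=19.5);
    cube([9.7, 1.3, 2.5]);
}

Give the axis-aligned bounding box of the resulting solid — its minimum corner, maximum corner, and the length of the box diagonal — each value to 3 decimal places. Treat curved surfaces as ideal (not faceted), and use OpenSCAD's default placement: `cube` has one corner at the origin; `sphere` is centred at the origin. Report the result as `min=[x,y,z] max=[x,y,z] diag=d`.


min=[-28.700,-27.000,-22.000] max=[20.000,13.300,19.500] diag=75.618

A = translate([-9.2, -7.5, -2.5]) sphere(r=19.5) → bbox [-28.7,-27,-22] .. [10.3,12,17]
B = cube([9.7, 1.3, 2.5]) → bbox [0,0,0] .. [9.7,1.3,2.5]
lo = A.lo+B.lo = [-28.7+0, -27+0, -22+0] = [-28.700,-27.000,-22.000]
hi = A.hi+B.hi = [10.3+9.7, 12+1.3, 17+2.5] = [20.000,13.300,19.500]
diag = √(48.7²+40.3²+41.5²) = √5718.03 = 75.618


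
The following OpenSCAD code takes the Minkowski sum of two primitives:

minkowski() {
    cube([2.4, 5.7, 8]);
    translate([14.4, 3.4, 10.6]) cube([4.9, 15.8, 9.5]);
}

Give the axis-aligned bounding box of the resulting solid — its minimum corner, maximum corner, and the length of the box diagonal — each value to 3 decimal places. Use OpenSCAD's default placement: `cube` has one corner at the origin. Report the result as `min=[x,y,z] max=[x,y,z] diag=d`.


A = translate([14.4, 3.4, 10.6]) cube([4.9, 15.8, 9.5]) → bbox [14.4,3.4,10.6] .. [19.3,19.2,20.1]
B = cube([2.4, 5.7, 8]) → bbox [0,0,0] .. [2.4,5.7,8]
lo = A.lo+B.lo = [14.4+0, 3.4+0, 10.6+0] = [14.400,3.400,10.600]
hi = A.hi+B.hi = [19.3+2.4, 19.2+5.7, 20.1+8] = [21.700,24.900,28.100]
diag = √(7.3²+21.5²+17.5²) = √821.79 = 28.667

min=[14.400,3.400,10.600] max=[21.700,24.900,28.100] diag=28.667


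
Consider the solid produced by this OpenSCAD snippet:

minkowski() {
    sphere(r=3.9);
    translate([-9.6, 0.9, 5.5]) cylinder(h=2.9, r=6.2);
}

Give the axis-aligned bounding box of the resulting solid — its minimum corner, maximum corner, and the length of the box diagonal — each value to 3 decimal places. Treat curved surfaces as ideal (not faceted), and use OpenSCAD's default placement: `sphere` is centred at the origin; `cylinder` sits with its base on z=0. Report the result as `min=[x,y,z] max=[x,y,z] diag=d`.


min=[-19.700,-9.200,1.600] max=[0.500,11.000,12.300] diag=30.505

A = translate([-9.6, 0.9, 5.5]) cylinder(h=2.9, r=6.2) → bbox [-15.8,-5.3,5.5] .. [-3.4,7.1,8.4]
B = sphere(r=3.9) → bbox [-3.9,-3.9,-3.9] .. [3.9,3.9,3.9]
lo = A.lo+B.lo = [-15.8-3.9, -5.3-3.9, 5.5-3.9] = [-19.700,-9.200,1.600]
hi = A.hi+B.hi = [-3.4+3.9, 7.1+3.9, 8.4+3.9] = [0.500,11.000,12.300]
diag = √(20.2²+20.2²+10.7²) = √930.57 = 30.505


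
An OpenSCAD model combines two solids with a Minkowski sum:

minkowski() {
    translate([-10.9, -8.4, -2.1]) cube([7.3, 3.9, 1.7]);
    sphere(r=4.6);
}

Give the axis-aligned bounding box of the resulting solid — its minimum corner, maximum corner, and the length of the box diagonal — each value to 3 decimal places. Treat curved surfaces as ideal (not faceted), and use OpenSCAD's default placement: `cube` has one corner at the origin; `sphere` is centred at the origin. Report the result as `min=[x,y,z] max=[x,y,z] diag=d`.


A = translate([-10.9, -8.4, -2.1]) cube([7.3, 3.9, 1.7]) → bbox [-10.9,-8.4,-2.1] .. [-3.6,-4.5,-0.4]
B = sphere(r=4.6) → bbox [-4.6,-4.6,-4.6] .. [4.6,4.6,4.6]
lo = A.lo+B.lo = [-10.9-4.6, -8.4-4.6, -2.1-4.6] = [-15.500,-13.000,-6.700]
hi = A.hi+B.hi = [-3.6+4.6, -4.5+4.6, -0.4+4.6] = [1.000,0.100,4.200]
diag = √(16.5²+13.1²+10.9²) = √562.67 = 23.721

min=[-15.500,-13.000,-6.700] max=[1.000,0.100,4.200] diag=23.721


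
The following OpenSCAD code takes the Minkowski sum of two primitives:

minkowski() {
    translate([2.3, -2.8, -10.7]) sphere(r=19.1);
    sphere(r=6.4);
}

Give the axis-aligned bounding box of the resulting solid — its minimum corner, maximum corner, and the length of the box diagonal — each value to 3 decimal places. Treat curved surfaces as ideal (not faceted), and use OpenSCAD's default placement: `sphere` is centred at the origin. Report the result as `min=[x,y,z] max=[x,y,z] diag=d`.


A = translate([2.3, -2.8, -10.7]) sphere(r=19.1) → bbox [-16.8,-21.9,-29.8] .. [21.4,16.3,8.4]
B = sphere(r=6.4) → bbox [-6.4,-6.4,-6.4] .. [6.4,6.4,6.4]
lo = A.lo+B.lo = [-16.8-6.4, -21.9-6.4, -29.8-6.4] = [-23.200,-28.300,-36.200]
hi = A.hi+B.hi = [21.4+6.4, 16.3+6.4, 8.4+6.4] = [27.800,22.700,14.800]
diag = √(51²+51²+51²) = √7803 = 88.335

min=[-23.200,-28.300,-36.200] max=[27.800,22.700,14.800] diag=88.335


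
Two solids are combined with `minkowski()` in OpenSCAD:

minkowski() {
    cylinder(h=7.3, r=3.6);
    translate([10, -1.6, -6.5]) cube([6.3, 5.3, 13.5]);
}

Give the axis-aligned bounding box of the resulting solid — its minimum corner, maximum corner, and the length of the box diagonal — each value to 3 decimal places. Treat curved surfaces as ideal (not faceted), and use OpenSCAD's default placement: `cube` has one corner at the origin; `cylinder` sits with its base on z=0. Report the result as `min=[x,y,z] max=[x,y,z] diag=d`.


A = translate([10, -1.6, -6.5]) cube([6.3, 5.3, 13.5]) → bbox [10,-1.6,-6.5] .. [16.3,3.7,7]
B = cylinder(h=7.3, r=3.6) → bbox [-3.6,-3.6,0] .. [3.6,3.6,7.3]
lo = A.lo+B.lo = [10-3.6, -1.6-3.6, -6.5+0] = [6.400,-5.200,-6.500]
hi = A.hi+B.hi = [16.3+3.6, 3.7+3.6, 7+7.3] = [19.900,7.300,14.300]
diag = √(13.5²+12.5²+20.8²) = √771.14 = 27.769

min=[6.400,-5.200,-6.500] max=[19.900,7.300,14.300] diag=27.769
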